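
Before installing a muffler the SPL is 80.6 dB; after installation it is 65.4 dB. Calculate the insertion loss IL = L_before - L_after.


Insertion loss = SPL without muffler - SPL with muffler
IL = 80.6 - 65.4 = 15.2 dB


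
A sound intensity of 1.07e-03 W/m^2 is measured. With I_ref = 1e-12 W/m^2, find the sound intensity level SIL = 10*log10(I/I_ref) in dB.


I / I_ref = 1.07e-03 / 1e-12 = 1.07e+09
SIL = 10 * log10(1.07e+09) = 90.294 dB


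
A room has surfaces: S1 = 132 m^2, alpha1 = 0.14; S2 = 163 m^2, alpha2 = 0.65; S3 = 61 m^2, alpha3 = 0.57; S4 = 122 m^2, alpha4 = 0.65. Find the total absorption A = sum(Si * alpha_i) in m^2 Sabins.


132 * 0.14 = 18.48
163 * 0.65 = 105.95
61 * 0.57 = 34.77
122 * 0.65 = 79.3
A_total = 18.48 + 105.95 + 34.77 + 79.3 = 238.5 m^2


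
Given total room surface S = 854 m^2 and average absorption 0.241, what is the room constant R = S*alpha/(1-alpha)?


R = 854 * 0.241 / (1 - 0.241) = 271.16 m^2


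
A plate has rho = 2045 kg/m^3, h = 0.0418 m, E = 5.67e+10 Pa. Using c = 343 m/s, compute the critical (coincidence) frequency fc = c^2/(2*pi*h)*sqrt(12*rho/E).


12*rho/E = 12*2045/5.67e+10 = 4.32804e-07
sqrt(12*rho/E) = sqrt(4.32804e-07) = 0.000657878
c^2/(2*pi*h) = 343^2/(2*pi*0.0418) = 447953
fc = 447953 * 0.000657878 = 294.7 Hz


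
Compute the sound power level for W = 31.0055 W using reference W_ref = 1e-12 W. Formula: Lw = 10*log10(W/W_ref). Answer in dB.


W / W_ref = 31.0055 / 1e-12 = 3.10055e+13
Lw = 10 * log10(3.10055e+13) = 134.91 dB


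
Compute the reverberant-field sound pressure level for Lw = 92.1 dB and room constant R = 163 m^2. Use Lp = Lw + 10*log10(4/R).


4/R = 4/163 = 0.0245399
Lp = 92.1 + 10*log10(0.0245399) = 75.999 dB


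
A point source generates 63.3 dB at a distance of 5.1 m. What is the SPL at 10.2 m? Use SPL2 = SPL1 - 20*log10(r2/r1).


r2/r1 = 10.2/5.1 = 2
Correction = 20*log10(2) = 6.0206 dB
SPL2 = 63.3 - 6.0206 = 57.279 dB


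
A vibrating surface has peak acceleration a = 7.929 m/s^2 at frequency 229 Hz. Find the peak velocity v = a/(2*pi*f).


omega = 2*pi*f = 2*pi*229 = 1438.85 rad/s
v = a / omega = 7.929 / 1438.85 = 0.0055107 m/s


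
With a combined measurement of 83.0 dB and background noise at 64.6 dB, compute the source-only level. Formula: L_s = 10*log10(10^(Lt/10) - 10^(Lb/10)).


10^(83.0/10) = 1.99526e+08
10^(64.6/10) = 2.88403e+06
Difference = 1.99526e+08 - 2.88403e+06 = 1.96642e+08
L_source = 10*log10(1.96642e+08) = 82.937 dB


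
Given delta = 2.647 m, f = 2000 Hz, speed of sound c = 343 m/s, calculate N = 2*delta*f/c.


N = 2*delta*f/c = 2*delta/lambda, where lambda = c/f
lambda = 343 / 2000 = 0.1715 m
N = 2 * 2.647 / 0.1715 = 30.869


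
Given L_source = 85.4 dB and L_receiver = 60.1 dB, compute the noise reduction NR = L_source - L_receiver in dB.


NR = L_source - L_receiver (difference between source and receiving room levels)
NR = 85.4 - 60.1 = 25.3 dB


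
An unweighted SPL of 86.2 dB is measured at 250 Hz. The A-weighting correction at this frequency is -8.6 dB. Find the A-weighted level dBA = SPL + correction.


A-weighting table: 250 Hz -> -8.6 dB correction
SPL_A = SPL + correction = 86.2 + (-8.6) = 77.6 dBA


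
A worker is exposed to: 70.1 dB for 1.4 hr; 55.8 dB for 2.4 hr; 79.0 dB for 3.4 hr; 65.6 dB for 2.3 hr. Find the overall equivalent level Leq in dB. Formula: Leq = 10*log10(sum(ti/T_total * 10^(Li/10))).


T_total = 1.4 + 2.4 + 3.4 + 2.3 = 9.5 hr
(1.4/9.5) * 10^(70.1/10) = 1.50801e+06
(2.4/9.5) * 10^(55.8/10) = 96047.8
(3.4/9.5) * 10^(79.0/10) = 2.84286e+07
(2.3/9.5) * 10^(65.6/10) = 879031
Sum = 1.50801e+06 + 96047.8 + 2.84286e+07 + 879031 = 3.09117e+07
Leq = 10*log10(3.09117e+07) = 74.901 dB


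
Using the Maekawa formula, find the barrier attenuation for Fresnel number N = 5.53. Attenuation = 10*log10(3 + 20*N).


3 + 20*N = 3 + 20*5.53 = 113.6
Att = 10*log10(113.6) = 20.554 dB


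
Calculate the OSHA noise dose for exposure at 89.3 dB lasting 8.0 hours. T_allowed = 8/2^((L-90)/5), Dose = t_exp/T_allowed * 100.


T_allowed = 8 / 2^((89.3 - 90)/5) = 8.81524 hr
Dose = 8.0 / 8.81524 * 100 = 90.752 %


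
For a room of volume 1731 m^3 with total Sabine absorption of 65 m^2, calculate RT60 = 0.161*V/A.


RT60 = 0.161 * 1731 / 65 = 4.2876 s


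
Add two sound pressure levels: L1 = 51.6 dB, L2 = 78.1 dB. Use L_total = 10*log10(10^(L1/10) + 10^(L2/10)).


10^(51.6/10) = 144544
10^(78.1/10) = 6.45654e+07
Sum = 144544 + 6.45654e+07 = 6.47099e+07
L_total = 10*log10(6.47099e+07) = 78.11 dB


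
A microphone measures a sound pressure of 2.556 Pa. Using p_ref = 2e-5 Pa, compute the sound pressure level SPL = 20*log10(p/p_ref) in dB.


p / p_ref = 2.556 / 2e-5 = 127800
SPL = 20 * log10(127800) = 102.13 dB


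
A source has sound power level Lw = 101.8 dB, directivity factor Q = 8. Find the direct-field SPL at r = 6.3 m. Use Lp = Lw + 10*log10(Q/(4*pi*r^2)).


4*pi*r^2 = 4*pi*6.3^2 = 498.759 m^2
Q / (4*pi*r^2) = 8 / 498.759 = 0.0160398
Lp = 101.8 + 10*log10(0.0160398) = 83.852 dB


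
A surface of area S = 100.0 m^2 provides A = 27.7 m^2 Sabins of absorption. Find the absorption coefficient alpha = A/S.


Absorption coefficient = absorbed power / incident power
alpha = A / S = 27.7 / 100.0 = 0.277


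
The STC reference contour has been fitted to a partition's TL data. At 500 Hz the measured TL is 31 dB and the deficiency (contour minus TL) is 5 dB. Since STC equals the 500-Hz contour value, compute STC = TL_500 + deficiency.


By ASTM E413, STC = value of the fitted reference contour at 500 Hz.
Contour value at 500 Hz = TL_500 + deficiency = 31 + 5 = 36
STC = 36


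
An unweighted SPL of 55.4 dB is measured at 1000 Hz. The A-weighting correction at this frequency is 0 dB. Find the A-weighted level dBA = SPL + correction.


A-weighting table: 1000 Hz -> 0 dB correction
SPL_A = SPL + correction = 55.4 + (0) = 55.4 dBA


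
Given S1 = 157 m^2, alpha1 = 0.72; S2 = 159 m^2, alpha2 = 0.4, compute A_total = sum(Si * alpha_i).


157 * 0.72 = 113.04
159 * 0.4 = 63.6
A_total = 113.04 + 63.6 = 176.64 m^2


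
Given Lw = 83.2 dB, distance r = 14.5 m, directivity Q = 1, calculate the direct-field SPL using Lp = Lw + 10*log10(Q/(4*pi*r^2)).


4*pi*r^2 = 4*pi*14.5^2 = 2642.08 m^2
Q / (4*pi*r^2) = 1 / 2642.08 = 0.00037849
Lp = 83.2 + 10*log10(0.00037849) = 48.981 dB


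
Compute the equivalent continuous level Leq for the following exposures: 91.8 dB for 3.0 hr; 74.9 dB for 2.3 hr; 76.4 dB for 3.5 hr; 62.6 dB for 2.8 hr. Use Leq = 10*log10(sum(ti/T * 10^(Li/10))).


T_total = 3.0 + 2.3 + 3.5 + 2.8 = 11.6 hr
(3.0/11.6) * 10^(91.8/10) = 3.91438e+08
(2.3/11.6) * 10^(74.9/10) = 6.12731e+06
(3.5/11.6) * 10^(76.4/10) = 1.31707e+07
(2.8/11.6) * 10^(62.6/10) = 439238
Sum = 3.91438e+08 + 6.12731e+06 + 1.31707e+07 + 439238 = 4.11175e+08
Leq = 10*log10(4.11175e+08) = 86.14 dB


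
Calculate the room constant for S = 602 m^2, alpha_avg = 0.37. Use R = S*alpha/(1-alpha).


R = 602 * 0.37 / (1 - 0.37) = 353.56 m^2


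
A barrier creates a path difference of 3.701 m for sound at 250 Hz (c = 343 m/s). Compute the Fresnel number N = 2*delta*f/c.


N = 2*delta*f/c = 2*delta/lambda, where lambda = c/f
lambda = 343 / 250 = 1.372 m
N = 2 * 3.701 / 1.372 = 5.395


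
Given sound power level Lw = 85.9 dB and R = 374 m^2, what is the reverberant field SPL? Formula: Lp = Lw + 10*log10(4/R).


4/R = 4/374 = 0.0106952
Lp = 85.9 + 10*log10(0.0106952) = 66.192 dB


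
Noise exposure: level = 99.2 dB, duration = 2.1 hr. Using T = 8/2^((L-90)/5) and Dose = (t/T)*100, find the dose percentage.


T_allowed = 8 / 2^((99.2 - 90)/5) = 2.23457 hr
Dose = 2.1 / 2.23457 * 100 = 93.978 %


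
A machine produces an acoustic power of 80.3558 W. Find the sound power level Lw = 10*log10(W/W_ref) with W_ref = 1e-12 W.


W / W_ref = 80.3558 / 1e-12 = 8.03558e+13
Lw = 10 * log10(8.03558e+13) = 139.05 dB


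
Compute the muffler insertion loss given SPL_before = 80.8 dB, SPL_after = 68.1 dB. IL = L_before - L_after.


Insertion loss = SPL without muffler - SPL with muffler
IL = 80.8 - 68.1 = 12.7 dB


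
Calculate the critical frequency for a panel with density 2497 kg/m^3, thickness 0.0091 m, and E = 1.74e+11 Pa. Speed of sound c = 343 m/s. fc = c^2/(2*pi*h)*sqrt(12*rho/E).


12*rho/E = 12*2497/1.74e+11 = 1.72207e-07
sqrt(12*rho/E) = sqrt(1.72207e-07) = 0.000414978
c^2/(2*pi*h) = 343^2/(2*pi*0.0091) = 2.05763e+06
fc = 2.05763e+06 * 0.000414978 = 853.87 Hz


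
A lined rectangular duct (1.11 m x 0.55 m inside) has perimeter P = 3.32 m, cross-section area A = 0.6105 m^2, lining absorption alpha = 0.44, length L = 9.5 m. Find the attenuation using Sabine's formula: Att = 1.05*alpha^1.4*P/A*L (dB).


alpha^1.4 = 0.44^1.4 = 0.316835
Attenuation rate = 1.05 * alpha^1.4 * P / A
= 1.05 * 0.316835 * 3.32 / 0.6105 = 1.80915 dB/m
Total Att = 1.80915 * 9.5 = 17.187 dB


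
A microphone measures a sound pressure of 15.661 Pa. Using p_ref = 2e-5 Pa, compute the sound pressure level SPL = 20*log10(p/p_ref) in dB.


p / p_ref = 15.661 / 2e-5 = 783050
SPL = 20 * log10(783050) = 117.88 dB


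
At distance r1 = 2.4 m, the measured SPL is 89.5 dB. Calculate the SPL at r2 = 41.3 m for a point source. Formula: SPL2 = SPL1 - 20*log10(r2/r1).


r2/r1 = 41.3/2.4 = 17.2083
Correction = 20*log10(17.2083) = 24.7148 dB
SPL2 = 89.5 - 24.7148 = 64.785 dB


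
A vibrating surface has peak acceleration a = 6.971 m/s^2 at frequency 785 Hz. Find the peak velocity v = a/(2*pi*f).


omega = 2*pi*f = 2*pi*785 = 4932.3 rad/s
v = a / omega = 6.971 / 4932.3 = 0.0014133 m/s


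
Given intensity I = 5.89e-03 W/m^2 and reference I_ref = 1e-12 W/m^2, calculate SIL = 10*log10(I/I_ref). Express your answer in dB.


I / I_ref = 5.89e-03 / 1e-12 = 5.89e+09
SIL = 10 * log10(5.89e+09) = 97.701 dB


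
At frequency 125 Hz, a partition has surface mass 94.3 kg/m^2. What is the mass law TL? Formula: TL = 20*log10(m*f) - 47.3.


m * f = 94.3 * 125 = 11787.5
20*log10(11787.5) = 81.4284 dB
TL = 81.4284 - 47.3 = 34.128 dB


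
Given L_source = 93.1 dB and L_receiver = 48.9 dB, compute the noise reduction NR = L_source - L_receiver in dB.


NR = L_source - L_receiver (difference between source and receiving room levels)
NR = 93.1 - 48.9 = 44.2 dB


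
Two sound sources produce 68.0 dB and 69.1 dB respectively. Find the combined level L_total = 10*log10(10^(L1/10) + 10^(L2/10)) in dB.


10^(68.0/10) = 6.30957e+06
10^(69.1/10) = 8.12831e+06
Sum = 6.30957e+06 + 8.12831e+06 = 1.44379e+07
L_total = 10*log10(1.44379e+07) = 71.595 dB


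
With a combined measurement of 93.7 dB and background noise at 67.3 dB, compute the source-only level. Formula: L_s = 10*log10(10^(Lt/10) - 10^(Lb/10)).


10^(93.7/10) = 2.34423e+09
10^(67.3/10) = 5.37032e+06
Difference = 2.34423e+09 - 5.37032e+06 = 2.33886e+09
L_source = 10*log10(2.33886e+09) = 93.69 dB


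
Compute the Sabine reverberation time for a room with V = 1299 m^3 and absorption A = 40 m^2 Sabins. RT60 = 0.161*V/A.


RT60 = 0.161 * 1299 / 40 = 5.2285 s


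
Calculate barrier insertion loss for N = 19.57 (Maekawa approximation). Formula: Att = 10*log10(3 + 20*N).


3 + 20*N = 3 + 20*19.57 = 394.4
Att = 10*log10(394.4) = 25.959 dB


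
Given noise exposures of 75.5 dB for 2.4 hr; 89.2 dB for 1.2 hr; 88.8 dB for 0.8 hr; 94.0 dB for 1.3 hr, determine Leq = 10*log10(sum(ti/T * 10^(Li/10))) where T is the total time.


T_total = 2.4 + 1.2 + 0.8 + 1.3 = 5.7 hr
(2.4/5.7) * 10^(75.5/10) = 1.49395e+07
(1.2/5.7) * 10^(89.2/10) = 1.75108e+08
(0.8/5.7) * 10^(88.8/10) = 1.06467e+08
(1.3/5.7) * 10^(94.0/10) = 5.72886e+08
Sum = 1.49395e+07 + 1.75108e+08 + 1.06467e+08 + 5.72886e+08 = 8.694e+08
Leq = 10*log10(8.694e+08) = 89.392 dB


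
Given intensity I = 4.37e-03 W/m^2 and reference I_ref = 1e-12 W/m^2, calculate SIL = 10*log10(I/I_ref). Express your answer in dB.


I / I_ref = 4.37e-03 / 1e-12 = 4.37e+09
SIL = 10 * log10(4.37e+09) = 96.405 dB


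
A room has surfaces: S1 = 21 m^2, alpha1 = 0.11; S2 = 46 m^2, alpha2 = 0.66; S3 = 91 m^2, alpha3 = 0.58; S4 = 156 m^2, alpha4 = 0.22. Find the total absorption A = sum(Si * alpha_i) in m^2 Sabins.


21 * 0.11 = 2.31
46 * 0.66 = 30.36
91 * 0.58 = 52.78
156 * 0.22 = 34.32
A_total = 2.31 + 30.36 + 52.78 + 34.32 = 119.77 m^2


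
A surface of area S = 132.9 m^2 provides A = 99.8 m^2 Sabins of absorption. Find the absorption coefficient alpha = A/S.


Absorption coefficient = absorbed power / incident power
alpha = A / S = 99.8 / 132.9 = 0.75094


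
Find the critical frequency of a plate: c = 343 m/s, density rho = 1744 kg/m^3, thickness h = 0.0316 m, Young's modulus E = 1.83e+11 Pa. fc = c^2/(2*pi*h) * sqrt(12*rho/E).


12*rho/E = 12*1744/1.83e+11 = 1.14361e-07
sqrt(12*rho/E) = sqrt(1.14361e-07) = 0.000338173
c^2/(2*pi*h) = 343^2/(2*pi*0.0316) = 592545
fc = 592545 * 0.000338173 = 200.38 Hz


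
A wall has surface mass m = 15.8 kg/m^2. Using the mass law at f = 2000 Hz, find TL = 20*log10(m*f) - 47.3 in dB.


m * f = 15.8 * 2000 = 31600
20*log10(31600) = 89.9937 dB
TL = 89.9937 - 47.3 = 42.694 dB


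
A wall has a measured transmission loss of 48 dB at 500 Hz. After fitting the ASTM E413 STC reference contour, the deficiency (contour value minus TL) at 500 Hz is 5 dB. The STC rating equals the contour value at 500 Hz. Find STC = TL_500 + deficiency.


By ASTM E413, STC = value of the fitted reference contour at 500 Hz.
Contour value at 500 Hz = TL_500 + deficiency = 48 + 5 = 53
STC = 53


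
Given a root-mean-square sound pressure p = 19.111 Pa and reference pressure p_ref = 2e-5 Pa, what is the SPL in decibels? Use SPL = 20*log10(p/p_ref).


p / p_ref = 19.111 / 2e-5 = 955550
SPL = 20 * log10(955550) = 119.61 dB


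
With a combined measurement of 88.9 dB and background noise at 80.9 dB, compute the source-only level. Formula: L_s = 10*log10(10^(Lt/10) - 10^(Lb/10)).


10^(88.9/10) = 7.76247e+08
10^(80.9/10) = 1.23027e+08
Difference = 7.76247e+08 - 1.23027e+08 = 6.5322e+08
L_source = 10*log10(6.5322e+08) = 88.151 dB


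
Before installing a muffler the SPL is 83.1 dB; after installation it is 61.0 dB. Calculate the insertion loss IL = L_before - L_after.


Insertion loss = SPL without muffler - SPL with muffler
IL = 83.1 - 61.0 = 22.1 dB


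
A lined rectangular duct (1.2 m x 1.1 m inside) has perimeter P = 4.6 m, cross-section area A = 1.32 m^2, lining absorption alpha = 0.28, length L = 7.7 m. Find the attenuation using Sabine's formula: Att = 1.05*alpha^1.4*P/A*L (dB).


alpha^1.4 = 0.28^1.4 = 0.168276
Attenuation rate = 1.05 * alpha^1.4 * P / A
= 1.05 * 0.168276 * 4.6 / 1.32 = 0.615737 dB/m
Total Att = 0.615737 * 7.7 = 4.7412 dB


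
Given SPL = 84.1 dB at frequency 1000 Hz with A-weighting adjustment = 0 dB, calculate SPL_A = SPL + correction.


A-weighting table: 1000 Hz -> 0 dB correction
SPL_A = SPL + correction = 84.1 + (0) = 84.1 dBA


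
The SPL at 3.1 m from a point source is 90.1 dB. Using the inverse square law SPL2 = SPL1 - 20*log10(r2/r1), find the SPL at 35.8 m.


r2/r1 = 35.8/3.1 = 11.5484
Correction = 20*log10(11.5484) = 21.2504 dB
SPL2 = 90.1 - 21.2504 = 68.85 dB


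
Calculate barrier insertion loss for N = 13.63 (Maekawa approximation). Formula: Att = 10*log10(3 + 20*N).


3 + 20*N = 3 + 20*13.63 = 275.6
Att = 10*log10(275.6) = 24.403 dB


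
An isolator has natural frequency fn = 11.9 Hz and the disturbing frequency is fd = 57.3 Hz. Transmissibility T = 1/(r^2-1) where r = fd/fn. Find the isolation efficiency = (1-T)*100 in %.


r = 57.3 / 11.9 = 4.81513
r^2 - 1 = 4.81513^2 - 1 = 22.1855
T = 1/22.1855 = 0.0450745
Efficiency = (1 - 0.0450745)*100 = 95.493 %


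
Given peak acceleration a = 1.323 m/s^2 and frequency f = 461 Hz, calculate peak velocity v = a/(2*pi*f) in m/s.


omega = 2*pi*f = 2*pi*461 = 2896.55 rad/s
v = a / omega = 1.323 / 2896.55 = 0.00045675 m/s


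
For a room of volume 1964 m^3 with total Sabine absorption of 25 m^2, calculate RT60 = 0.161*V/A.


RT60 = 0.161 * 1964 / 25 = 12.648 s


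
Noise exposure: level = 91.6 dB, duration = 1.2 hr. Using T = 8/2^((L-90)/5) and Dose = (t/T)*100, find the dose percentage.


T_allowed = 8 / 2^((91.6 - 90)/5) = 6.40856 hr
Dose = 1.2 / 6.40856 * 100 = 18.725 %


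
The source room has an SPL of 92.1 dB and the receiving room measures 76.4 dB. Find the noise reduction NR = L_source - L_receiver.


NR = L_source - L_receiver (difference between source and receiving room levels)
NR = 92.1 - 76.4 = 15.7 dB


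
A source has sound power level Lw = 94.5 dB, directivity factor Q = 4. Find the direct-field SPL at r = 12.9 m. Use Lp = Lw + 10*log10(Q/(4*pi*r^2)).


4*pi*r^2 = 4*pi*12.9^2 = 2091.17 m^2
Q / (4*pi*r^2) = 4 / 2091.17 = 0.0019128
Lp = 94.5 + 10*log10(0.0019128) = 67.317 dB


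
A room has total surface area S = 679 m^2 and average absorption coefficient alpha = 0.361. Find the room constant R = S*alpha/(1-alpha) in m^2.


R = 679 * 0.361 / (1 - 0.361) = 383.6 m^2


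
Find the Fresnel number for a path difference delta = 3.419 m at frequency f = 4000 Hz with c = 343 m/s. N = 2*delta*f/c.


N = 2*delta*f/c = 2*delta/lambda, where lambda = c/f
lambda = 343 / 4000 = 0.08575 m
N = 2 * 3.419 / 0.08575 = 79.743


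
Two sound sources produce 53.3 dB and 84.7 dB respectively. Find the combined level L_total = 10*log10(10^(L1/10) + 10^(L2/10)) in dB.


10^(53.3/10) = 213796
10^(84.7/10) = 2.95121e+08
Sum = 213796 + 2.95121e+08 = 2.95335e+08
L_total = 10*log10(2.95335e+08) = 84.703 dB


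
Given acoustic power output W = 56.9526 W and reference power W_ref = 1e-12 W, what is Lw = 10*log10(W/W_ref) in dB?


W / W_ref = 56.9526 / 1e-12 = 5.69526e+13
Lw = 10 * log10(5.69526e+13) = 137.56 dB


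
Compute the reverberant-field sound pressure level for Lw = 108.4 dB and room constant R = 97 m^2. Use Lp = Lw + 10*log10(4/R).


4/R = 4/97 = 0.0412371
Lp = 108.4 + 10*log10(0.0412371) = 94.553 dB


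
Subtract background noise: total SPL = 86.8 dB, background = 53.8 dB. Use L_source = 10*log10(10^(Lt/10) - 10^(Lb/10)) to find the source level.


10^(86.8/10) = 4.7863e+08
10^(53.8/10) = 239883
Difference = 4.7863e+08 - 239883 = 4.7839e+08
L_source = 10*log10(4.7839e+08) = 86.798 dB


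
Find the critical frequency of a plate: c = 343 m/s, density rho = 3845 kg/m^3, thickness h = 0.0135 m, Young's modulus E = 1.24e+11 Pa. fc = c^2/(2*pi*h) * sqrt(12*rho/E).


12*rho/E = 12*3845/1.24e+11 = 3.72097e-07
sqrt(12*rho/E) = sqrt(3.72097e-07) = 0.000609998
c^2/(2*pi*h) = 343^2/(2*pi*0.0135) = 1.38699e+06
fc = 1.38699e+06 * 0.000609998 = 846.06 Hz


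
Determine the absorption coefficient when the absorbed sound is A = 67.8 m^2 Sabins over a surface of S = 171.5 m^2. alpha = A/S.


Absorption coefficient = absorbed power / incident power
alpha = A / S = 67.8 / 171.5 = 0.39534


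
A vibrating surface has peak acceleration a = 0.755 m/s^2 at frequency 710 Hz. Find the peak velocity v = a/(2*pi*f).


omega = 2*pi*f = 2*pi*710 = 4461.06 rad/s
v = a / omega = 0.755 / 4461.06 = 0.00016924 m/s


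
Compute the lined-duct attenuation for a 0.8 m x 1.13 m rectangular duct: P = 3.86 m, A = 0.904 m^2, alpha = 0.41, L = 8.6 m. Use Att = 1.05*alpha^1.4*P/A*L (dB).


alpha^1.4 = 0.41^1.4 = 0.28701
Attenuation rate = 1.05 * alpha^1.4 * P / A
= 1.05 * 0.28701 * 3.86 / 0.904 = 1.28678 dB/m
Total Att = 1.28678 * 8.6 = 11.066 dB


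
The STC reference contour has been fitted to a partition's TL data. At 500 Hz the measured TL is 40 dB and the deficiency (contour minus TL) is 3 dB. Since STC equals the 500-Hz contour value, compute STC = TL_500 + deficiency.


By ASTM E413, STC = value of the fitted reference contour at 500 Hz.
Contour value at 500 Hz = TL_500 + deficiency = 40 + 3 = 43
STC = 43


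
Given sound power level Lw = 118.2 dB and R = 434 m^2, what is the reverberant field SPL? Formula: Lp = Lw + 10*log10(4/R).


4/R = 4/434 = 0.00921659
Lp = 118.2 + 10*log10(0.00921659) = 97.846 dB


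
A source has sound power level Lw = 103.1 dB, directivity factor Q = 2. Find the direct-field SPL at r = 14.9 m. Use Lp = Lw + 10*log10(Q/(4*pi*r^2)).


4*pi*r^2 = 4*pi*14.9^2 = 2789.86 m^2
Q / (4*pi*r^2) = 2 / 2789.86 = 0.000716882
Lp = 103.1 + 10*log10(0.000716882) = 71.654 dB


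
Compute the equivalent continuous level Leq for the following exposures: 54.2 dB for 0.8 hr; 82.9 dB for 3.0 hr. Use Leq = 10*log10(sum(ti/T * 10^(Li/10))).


T_total = 0.8 + 3.0 = 3.8 hr
(0.8/3.8) * 10^(54.2/10) = 55374.1
(3.0/3.8) * 10^(82.9/10) = 1.53935e+08
Sum = 55374.1 + 1.53935e+08 = 1.5399e+08
Leq = 10*log10(1.5399e+08) = 81.875 dB


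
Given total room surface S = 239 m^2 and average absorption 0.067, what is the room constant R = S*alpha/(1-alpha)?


R = 239 * 0.067 / (1 - 0.067) = 17.163 m^2


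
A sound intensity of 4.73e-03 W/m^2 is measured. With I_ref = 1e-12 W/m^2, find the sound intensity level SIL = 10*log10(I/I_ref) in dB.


I / I_ref = 4.73e-03 / 1e-12 = 4.73e+09
SIL = 10 * log10(4.73e+09) = 96.749 dB


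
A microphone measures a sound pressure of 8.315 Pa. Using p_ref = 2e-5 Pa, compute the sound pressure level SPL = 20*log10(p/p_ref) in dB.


p / p_ref = 8.315 / 2e-5 = 415750
SPL = 20 * log10(415750) = 112.38 dB


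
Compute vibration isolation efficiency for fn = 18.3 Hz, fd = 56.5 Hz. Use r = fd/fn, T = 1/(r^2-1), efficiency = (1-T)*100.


r = 56.5 / 18.3 = 3.08743
r^2 - 1 = 3.08743^2 - 1 = 8.53222
T = 1/8.53222 = 0.117203
Efficiency = (1 - 0.117203)*100 = 88.28 %


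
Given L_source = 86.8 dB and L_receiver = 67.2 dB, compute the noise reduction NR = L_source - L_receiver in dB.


NR = L_source - L_receiver (difference between source and receiving room levels)
NR = 86.8 - 67.2 = 19.6 dB


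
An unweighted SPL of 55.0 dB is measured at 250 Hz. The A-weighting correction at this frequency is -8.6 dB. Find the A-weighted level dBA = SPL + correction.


A-weighting table: 250 Hz -> -8.6 dB correction
SPL_A = SPL + correction = 55.0 + (-8.6) = 46.4 dBA


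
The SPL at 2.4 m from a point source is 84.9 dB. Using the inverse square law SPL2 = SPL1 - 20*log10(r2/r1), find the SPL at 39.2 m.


r2/r1 = 39.2/2.4 = 16.3333
Correction = 20*log10(16.3333) = 24.2615 dB
SPL2 = 84.9 - 24.2615 = 60.639 dB


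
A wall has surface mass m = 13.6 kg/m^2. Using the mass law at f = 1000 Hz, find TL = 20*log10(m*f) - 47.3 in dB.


m * f = 13.6 * 1000 = 13600
20*log10(13600) = 82.6708 dB
TL = 82.6708 - 47.3 = 35.371 dB


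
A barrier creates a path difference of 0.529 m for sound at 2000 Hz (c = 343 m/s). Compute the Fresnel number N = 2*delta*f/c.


N = 2*delta*f/c = 2*delta/lambda, where lambda = c/f
lambda = 343 / 2000 = 0.1715 m
N = 2 * 0.529 / 0.1715 = 6.1691


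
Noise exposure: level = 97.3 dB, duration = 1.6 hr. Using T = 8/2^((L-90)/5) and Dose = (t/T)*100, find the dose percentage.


T_allowed = 8 / 2^((97.3 - 90)/5) = 2.90795 hr
Dose = 1.6 / 2.90795 * 100 = 55.022 %


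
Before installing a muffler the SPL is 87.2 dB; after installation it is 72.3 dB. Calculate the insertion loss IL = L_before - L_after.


Insertion loss = SPL without muffler - SPL with muffler
IL = 87.2 - 72.3 = 14.9 dB


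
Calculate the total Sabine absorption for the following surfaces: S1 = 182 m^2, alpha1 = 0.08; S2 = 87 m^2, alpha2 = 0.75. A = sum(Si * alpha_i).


182 * 0.08 = 14.56
87 * 0.75 = 65.25
A_total = 14.56 + 65.25 = 79.81 m^2


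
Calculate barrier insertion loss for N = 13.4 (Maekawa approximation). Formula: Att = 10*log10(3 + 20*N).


3 + 20*N = 3 + 20*13.4 = 271
Att = 10*log10(271) = 24.33 dB


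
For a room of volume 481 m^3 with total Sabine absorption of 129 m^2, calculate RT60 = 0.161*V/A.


RT60 = 0.161 * 481 / 129 = 0.60032 s


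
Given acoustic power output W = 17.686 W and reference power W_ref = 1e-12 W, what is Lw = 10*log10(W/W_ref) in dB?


W / W_ref = 17.686 / 1e-12 = 1.7686e+13
Lw = 10 * log10(1.7686e+13) = 132.48 dB


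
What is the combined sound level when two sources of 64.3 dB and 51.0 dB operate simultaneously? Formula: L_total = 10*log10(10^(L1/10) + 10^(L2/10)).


10^(64.3/10) = 2.69153e+06
10^(51.0/10) = 125893
Sum = 2.69153e+06 + 125893 = 2.81742e+06
L_total = 10*log10(2.81742e+06) = 64.499 dB


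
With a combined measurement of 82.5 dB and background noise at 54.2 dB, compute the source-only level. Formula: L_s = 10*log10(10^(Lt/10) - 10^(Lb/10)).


10^(82.5/10) = 1.77828e+08
10^(54.2/10) = 263027
Difference = 1.77828e+08 - 263027 = 1.77565e+08
L_source = 10*log10(1.77565e+08) = 82.494 dB


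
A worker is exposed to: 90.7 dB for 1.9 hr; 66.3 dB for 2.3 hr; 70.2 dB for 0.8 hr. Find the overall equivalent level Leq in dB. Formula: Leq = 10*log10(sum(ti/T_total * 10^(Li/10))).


T_total = 1.9 + 2.3 + 0.8 = 5.0 hr
(1.9/5.0) * 10^(90.7/10) = 4.46461e+08
(2.3/5.0) * 10^(66.3/10) = 1.96227e+06
(0.8/5.0) * 10^(70.2/10) = 1.67541e+06
Sum = 4.46461e+08 + 1.96227e+06 + 1.67541e+06 = 4.50099e+08
Leq = 10*log10(4.50099e+08) = 86.533 dB


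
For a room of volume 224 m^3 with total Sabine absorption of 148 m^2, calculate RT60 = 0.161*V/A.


RT60 = 0.161 * 224 / 148 = 0.24368 s


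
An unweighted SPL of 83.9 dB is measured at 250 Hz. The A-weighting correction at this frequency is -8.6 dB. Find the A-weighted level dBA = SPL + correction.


A-weighting table: 250 Hz -> -8.6 dB correction
SPL_A = SPL + correction = 83.9 + (-8.6) = 75.3 dBA


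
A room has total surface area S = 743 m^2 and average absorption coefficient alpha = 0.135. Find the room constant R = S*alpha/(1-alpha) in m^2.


R = 743 * 0.135 / (1 - 0.135) = 115.96 m^2


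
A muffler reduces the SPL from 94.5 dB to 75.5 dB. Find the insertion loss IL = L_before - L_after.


Insertion loss = SPL without muffler - SPL with muffler
IL = 94.5 - 75.5 = 19 dB


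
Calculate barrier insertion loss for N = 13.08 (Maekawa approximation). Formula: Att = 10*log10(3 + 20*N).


3 + 20*N = 3 + 20*13.08 = 264.6
Att = 10*log10(264.6) = 24.226 dB


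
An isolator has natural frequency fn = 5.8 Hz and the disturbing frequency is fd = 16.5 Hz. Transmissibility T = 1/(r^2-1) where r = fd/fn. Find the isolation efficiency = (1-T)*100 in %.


r = 16.5 / 5.8 = 2.84483
r^2 - 1 = 2.84483^2 - 1 = 7.09306
T = 1/7.09306 = 0.140983
Efficiency = (1 - 0.140983)*100 = 85.902 %


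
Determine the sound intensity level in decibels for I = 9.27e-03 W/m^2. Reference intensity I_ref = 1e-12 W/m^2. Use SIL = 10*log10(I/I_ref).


I / I_ref = 9.27e-03 / 1e-12 = 9.27e+09
SIL = 10 * log10(9.27e+09) = 99.671 dB


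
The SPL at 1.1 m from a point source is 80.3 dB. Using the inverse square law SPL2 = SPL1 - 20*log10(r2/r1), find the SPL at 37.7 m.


r2/r1 = 37.7/1.1 = 34.2727
Correction = 20*log10(34.2727) = 30.699 dB
SPL2 = 80.3 - 30.699 = 49.601 dB


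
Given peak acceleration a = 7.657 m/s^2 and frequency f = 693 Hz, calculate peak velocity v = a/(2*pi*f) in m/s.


omega = 2*pi*f = 2*pi*693 = 4354.25 rad/s
v = a / omega = 7.657 / 4354.25 = 0.0017585 m/s


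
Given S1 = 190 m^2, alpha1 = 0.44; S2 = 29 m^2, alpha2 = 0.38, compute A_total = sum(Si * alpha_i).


190 * 0.44 = 83.6
29 * 0.38 = 11.02
A_total = 83.6 + 11.02 = 94.62 m^2


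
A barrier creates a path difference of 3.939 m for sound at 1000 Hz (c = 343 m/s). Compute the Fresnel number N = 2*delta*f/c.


N = 2*delta*f/c = 2*delta/lambda, where lambda = c/f
lambda = 343 / 1000 = 0.343 m
N = 2 * 3.939 / 0.343 = 22.968


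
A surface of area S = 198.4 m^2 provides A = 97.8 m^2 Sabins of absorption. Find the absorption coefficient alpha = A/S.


Absorption coefficient = absorbed power / incident power
alpha = A / S = 97.8 / 198.4 = 0.49294


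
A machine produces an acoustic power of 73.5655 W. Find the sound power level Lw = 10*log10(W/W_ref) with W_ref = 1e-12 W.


W / W_ref = 73.5655 / 1e-12 = 7.35655e+13
Lw = 10 * log10(7.35655e+13) = 138.67 dB


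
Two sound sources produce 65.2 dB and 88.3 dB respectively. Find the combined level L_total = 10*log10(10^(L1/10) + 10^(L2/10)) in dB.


10^(65.2/10) = 3.31131e+06
10^(88.3/10) = 6.76083e+08
Sum = 3.31131e+06 + 6.76083e+08 = 6.79394e+08
L_total = 10*log10(6.79394e+08) = 88.321 dB


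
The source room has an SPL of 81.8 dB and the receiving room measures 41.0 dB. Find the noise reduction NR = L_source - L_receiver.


NR = L_source - L_receiver (difference between source and receiving room levels)
NR = 81.8 - 41.0 = 40.8 dB


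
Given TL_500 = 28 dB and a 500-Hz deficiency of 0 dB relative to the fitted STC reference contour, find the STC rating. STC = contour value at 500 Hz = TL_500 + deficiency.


By ASTM E413, STC = value of the fitted reference contour at 500 Hz.
Contour value at 500 Hz = TL_500 + deficiency = 28 + 0 = 28
STC = 28


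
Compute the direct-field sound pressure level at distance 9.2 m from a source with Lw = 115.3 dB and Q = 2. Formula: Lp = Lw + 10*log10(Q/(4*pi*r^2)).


4*pi*r^2 = 4*pi*9.2^2 = 1063.62 m^2
Q / (4*pi*r^2) = 2 / 1063.62 = 0.00188037
Lp = 115.3 + 10*log10(0.00188037) = 88.042 dB


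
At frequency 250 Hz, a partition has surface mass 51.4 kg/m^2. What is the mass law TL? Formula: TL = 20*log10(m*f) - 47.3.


m * f = 51.4 * 250 = 12850
20*log10(12850) = 82.1781 dB
TL = 82.1781 - 47.3 = 34.878 dB


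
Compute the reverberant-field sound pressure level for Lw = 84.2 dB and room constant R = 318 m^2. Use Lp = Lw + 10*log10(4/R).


4/R = 4/318 = 0.0125786
Lp = 84.2 + 10*log10(0.0125786) = 65.196 dB


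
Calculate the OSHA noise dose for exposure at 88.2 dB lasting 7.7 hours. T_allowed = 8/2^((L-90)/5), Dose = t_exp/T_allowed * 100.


T_allowed = 8 / 2^((88.2 - 90)/5) = 10.2674 hr
Dose = 7.7 / 10.2674 * 100 = 74.995 %


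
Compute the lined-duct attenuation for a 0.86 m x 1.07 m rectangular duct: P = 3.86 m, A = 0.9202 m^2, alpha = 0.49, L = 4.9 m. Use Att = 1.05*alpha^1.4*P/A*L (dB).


alpha^1.4 = 0.49^1.4 = 0.368362
Attenuation rate = 1.05 * alpha^1.4 * P / A
= 1.05 * 0.368362 * 3.86 / 0.9202 = 1.62244 dB/m
Total Att = 1.62244 * 4.9 = 7.95 dB


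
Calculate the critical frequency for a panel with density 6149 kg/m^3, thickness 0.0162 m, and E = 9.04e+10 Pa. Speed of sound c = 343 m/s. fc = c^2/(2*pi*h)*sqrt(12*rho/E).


12*rho/E = 12*6149/9.04e+10 = 8.16239e-07
sqrt(12*rho/E) = sqrt(8.16239e-07) = 0.000903459
c^2/(2*pi*h) = 343^2/(2*pi*0.0162) = 1.15583e+06
fc = 1.15583e+06 * 0.000903459 = 1044.2 Hz


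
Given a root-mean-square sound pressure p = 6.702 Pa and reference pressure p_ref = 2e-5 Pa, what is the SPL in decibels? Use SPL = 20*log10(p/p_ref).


p / p_ref = 6.702 / 2e-5 = 335100
SPL = 20 * log10(335100) = 110.5 dB


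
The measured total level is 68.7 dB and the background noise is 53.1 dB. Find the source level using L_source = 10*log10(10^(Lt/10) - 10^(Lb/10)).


10^(68.7/10) = 7.4131e+06
10^(53.1/10) = 204174
Difference = 7.4131e+06 - 204174 = 7.20893e+06
L_source = 10*log10(7.20893e+06) = 68.579 dB


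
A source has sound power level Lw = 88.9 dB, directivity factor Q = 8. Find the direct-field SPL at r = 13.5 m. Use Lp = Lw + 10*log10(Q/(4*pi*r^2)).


4*pi*r^2 = 4*pi*13.5^2 = 2290.22 m^2
Q / (4*pi*r^2) = 8 / 2290.22 = 0.00349311
Lp = 88.9 + 10*log10(0.00349311) = 64.332 dB


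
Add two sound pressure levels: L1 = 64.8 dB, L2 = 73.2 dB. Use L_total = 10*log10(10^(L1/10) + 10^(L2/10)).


10^(64.8/10) = 3.01995e+06
10^(73.2/10) = 2.0893e+07
Sum = 3.01995e+06 + 2.0893e+07 = 2.3913e+07
L_total = 10*log10(2.3913e+07) = 73.786 dB


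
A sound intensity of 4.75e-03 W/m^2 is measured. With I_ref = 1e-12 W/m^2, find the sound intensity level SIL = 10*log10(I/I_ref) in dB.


I / I_ref = 4.75e-03 / 1e-12 = 4.75e+09
SIL = 10 * log10(4.75e+09) = 96.767 dB


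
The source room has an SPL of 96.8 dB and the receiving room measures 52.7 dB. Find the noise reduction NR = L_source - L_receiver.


NR = L_source - L_receiver (difference between source and receiving room levels)
NR = 96.8 - 52.7 = 44.1 dB


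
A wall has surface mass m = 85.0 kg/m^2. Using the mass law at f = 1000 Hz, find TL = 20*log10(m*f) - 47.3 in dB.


m * f = 85.0 * 1000 = 85000
20*log10(85000) = 98.5884 dB
TL = 98.5884 - 47.3 = 51.288 dB


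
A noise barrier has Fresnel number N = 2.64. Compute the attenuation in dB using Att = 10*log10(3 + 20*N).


3 + 20*N = 3 + 20*2.64 = 55.8
Att = 10*log10(55.8) = 17.466 dB


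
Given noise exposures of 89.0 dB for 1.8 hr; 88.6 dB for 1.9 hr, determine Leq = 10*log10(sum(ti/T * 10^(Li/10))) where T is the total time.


T_total = 1.8 + 1.9 = 3.7 hr
(1.8/3.7) * 10^(89.0/10) = 3.8643e+08
(1.9/3.7) * 10^(88.6/10) = 3.72008e+08
Sum = 3.8643e+08 + 3.72008e+08 = 7.58438e+08
Leq = 10*log10(7.58438e+08) = 88.799 dB


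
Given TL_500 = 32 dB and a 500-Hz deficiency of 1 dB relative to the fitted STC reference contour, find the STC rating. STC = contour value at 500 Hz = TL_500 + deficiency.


By ASTM E413, STC = value of the fitted reference contour at 500 Hz.
Contour value at 500 Hz = TL_500 + deficiency = 32 + 1 = 33
STC = 33


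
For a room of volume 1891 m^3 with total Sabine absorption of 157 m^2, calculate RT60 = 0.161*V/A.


RT60 = 0.161 * 1891 / 157 = 1.9392 s


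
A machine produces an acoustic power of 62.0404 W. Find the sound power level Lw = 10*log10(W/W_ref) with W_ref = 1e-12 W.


W / W_ref = 62.0404 / 1e-12 = 6.20404e+13
Lw = 10 * log10(6.20404e+13) = 137.93 dB


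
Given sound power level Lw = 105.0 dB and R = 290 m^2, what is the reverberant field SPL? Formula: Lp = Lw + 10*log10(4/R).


4/R = 4/290 = 0.0137931
Lp = 105.0 + 10*log10(0.0137931) = 86.397 dB


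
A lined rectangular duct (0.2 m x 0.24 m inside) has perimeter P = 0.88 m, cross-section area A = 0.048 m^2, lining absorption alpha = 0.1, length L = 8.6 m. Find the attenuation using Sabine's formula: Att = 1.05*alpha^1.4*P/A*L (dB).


alpha^1.4 = 0.1^1.4 = 0.0398107
Attenuation rate = 1.05 * alpha^1.4 * P / A
= 1.05 * 0.0398107 * 0.88 / 0.048 = 0.766356 dB/m
Total Att = 0.766356 * 8.6 = 6.5907 dB


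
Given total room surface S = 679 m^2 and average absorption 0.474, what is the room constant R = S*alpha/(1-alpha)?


R = 679 * 0.474 / (1 - 0.474) = 611.87 m^2


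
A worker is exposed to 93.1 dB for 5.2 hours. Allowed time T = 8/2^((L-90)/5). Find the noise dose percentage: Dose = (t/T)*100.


T_allowed = 8 / 2^((93.1 - 90)/5) = 5.20537 hr
Dose = 5.2 / 5.20537 * 100 = 99.897 %


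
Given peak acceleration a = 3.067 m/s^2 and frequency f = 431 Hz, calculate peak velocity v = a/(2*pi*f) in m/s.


omega = 2*pi*f = 2*pi*431 = 2708.05 rad/s
v = a / omega = 3.067 / 2708.05 = 0.0011325 m/s


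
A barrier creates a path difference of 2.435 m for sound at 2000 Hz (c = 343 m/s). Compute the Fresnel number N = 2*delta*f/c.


N = 2*delta*f/c = 2*delta/lambda, where lambda = c/f
lambda = 343 / 2000 = 0.1715 m
N = 2 * 2.435 / 0.1715 = 28.397


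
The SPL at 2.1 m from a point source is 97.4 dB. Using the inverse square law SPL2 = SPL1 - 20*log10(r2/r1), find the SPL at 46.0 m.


r2/r1 = 46.0/2.1 = 21.9048
Correction = 20*log10(21.9048) = 26.8108 dB
SPL2 = 97.4 - 26.8108 = 70.589 dB


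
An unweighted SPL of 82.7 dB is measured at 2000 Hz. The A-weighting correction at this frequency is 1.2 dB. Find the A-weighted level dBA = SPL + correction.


A-weighting table: 2000 Hz -> 1.2 dB correction
SPL_A = SPL + correction = 82.7 + (1.2) = 83.9 dBA


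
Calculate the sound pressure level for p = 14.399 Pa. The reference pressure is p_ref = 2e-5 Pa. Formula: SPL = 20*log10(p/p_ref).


p / p_ref = 14.399 / 2e-5 = 719950
SPL = 20 * log10(719950) = 117.15 dB


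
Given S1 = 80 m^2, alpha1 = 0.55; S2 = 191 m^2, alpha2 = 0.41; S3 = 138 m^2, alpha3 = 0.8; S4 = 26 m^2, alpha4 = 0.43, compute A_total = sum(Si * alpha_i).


80 * 0.55 = 44
191 * 0.41 = 78.31
138 * 0.8 = 110.4
26 * 0.43 = 11.18
A_total = 44 + 78.31 + 110.4 + 11.18 = 243.89 m^2


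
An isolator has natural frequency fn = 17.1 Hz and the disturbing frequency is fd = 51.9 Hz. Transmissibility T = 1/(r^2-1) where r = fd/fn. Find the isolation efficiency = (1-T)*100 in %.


r = 51.9 / 17.1 = 3.03509
r^2 - 1 = 3.03509^2 - 1 = 8.21177
T = 1/8.21177 = 0.121776
Efficiency = (1 - 0.121776)*100 = 87.822 %


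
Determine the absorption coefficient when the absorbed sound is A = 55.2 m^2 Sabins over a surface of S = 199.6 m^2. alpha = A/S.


Absorption coefficient = absorbed power / incident power
alpha = A / S = 55.2 / 199.6 = 0.27655


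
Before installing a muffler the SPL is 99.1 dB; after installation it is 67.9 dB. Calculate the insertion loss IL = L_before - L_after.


Insertion loss = SPL without muffler - SPL with muffler
IL = 99.1 - 67.9 = 31.2 dB


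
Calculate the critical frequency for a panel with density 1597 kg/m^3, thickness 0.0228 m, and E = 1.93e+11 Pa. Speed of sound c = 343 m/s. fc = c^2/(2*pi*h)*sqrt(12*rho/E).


12*rho/E = 12*1597/1.93e+11 = 9.92953e-08
sqrt(12*rho/E) = sqrt(9.92953e-08) = 0.000315112
c^2/(2*pi*h) = 343^2/(2*pi*0.0228) = 821246
fc = 821246 * 0.000315112 = 258.78 Hz


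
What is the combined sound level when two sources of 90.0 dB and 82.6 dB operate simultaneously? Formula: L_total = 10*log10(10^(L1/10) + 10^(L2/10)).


10^(90.0/10) = 1e+09
10^(82.6/10) = 1.8197e+08
Sum = 1e+09 + 1.8197e+08 = 1.18197e+09
L_total = 10*log10(1.18197e+09) = 90.726 dB


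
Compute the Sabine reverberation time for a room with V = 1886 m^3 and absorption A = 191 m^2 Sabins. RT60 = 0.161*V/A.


RT60 = 0.161 * 1886 / 191 = 1.5898 s


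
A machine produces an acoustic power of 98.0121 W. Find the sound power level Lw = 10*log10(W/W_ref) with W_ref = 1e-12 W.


W / W_ref = 98.0121 / 1e-12 = 9.80121e+13
Lw = 10 * log10(9.80121e+13) = 139.91 dB


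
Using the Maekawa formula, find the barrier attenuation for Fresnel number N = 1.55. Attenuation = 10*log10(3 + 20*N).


3 + 20*N = 3 + 20*1.55 = 34
Att = 10*log10(34) = 15.315 dB


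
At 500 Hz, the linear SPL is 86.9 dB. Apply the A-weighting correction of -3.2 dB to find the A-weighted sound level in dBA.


A-weighting table: 500 Hz -> -3.2 dB correction
SPL_A = SPL + correction = 86.9 + (-3.2) = 83.7 dBA


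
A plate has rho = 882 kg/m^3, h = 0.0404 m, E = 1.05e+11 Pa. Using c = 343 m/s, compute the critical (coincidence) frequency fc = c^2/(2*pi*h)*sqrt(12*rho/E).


12*rho/E = 12*882/1.05e+11 = 1.008e-07
sqrt(12*rho/E) = sqrt(1.008e-07) = 0.00031749
c^2/(2*pi*h) = 343^2/(2*pi*0.0404) = 463476
fc = 463476 * 0.00031749 = 147.15 Hz


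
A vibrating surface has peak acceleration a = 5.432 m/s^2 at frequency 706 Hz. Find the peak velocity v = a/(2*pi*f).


omega = 2*pi*f = 2*pi*706 = 4435.93 rad/s
v = a / omega = 5.432 / 4435.93 = 0.0012245 m/s


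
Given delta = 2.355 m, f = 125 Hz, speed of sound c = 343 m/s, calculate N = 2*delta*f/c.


N = 2*delta*f/c = 2*delta/lambda, where lambda = c/f
lambda = 343 / 125 = 2.744 m
N = 2 * 2.355 / 2.744 = 1.7165


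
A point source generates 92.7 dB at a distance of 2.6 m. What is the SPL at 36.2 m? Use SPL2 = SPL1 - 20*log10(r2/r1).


r2/r1 = 36.2/2.6 = 13.9231
Correction = 20*log10(13.9231) = 22.8747 dB
SPL2 = 92.7 - 22.8747 = 69.825 dB


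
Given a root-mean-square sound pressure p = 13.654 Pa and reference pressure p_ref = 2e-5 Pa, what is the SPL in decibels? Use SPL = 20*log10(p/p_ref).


p / p_ref = 13.654 / 2e-5 = 682700
SPL = 20 * log10(682700) = 116.68 dB


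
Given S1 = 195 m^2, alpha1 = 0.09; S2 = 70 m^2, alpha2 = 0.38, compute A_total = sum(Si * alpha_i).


195 * 0.09 = 17.55
70 * 0.38 = 26.6
A_total = 17.55 + 26.6 = 44.15 m^2


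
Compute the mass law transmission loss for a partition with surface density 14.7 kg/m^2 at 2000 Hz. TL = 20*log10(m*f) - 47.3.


m * f = 14.7 * 2000 = 29400
20*log10(29400) = 89.3669 dB
TL = 89.3669 - 47.3 = 42.067 dB
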